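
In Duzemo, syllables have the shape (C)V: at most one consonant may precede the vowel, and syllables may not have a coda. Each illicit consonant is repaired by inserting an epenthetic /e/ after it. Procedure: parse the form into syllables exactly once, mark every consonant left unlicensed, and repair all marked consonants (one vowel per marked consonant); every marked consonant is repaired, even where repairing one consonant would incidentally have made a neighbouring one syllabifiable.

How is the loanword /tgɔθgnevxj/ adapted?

The consonants /t/, /θ/, /g/, /v/, /x/, /j/ cannot be parsed into a legal (C)V syllable (no codas are permitted; onsets are limited to one consonant).
Each unlicensed consonant becomes the onset of a new syllable: /t/ → /te/, /θ/ → /θe/, /g/ → /ge/, /v/ → /ve/, /x/ → /xe/, /j/ → /je/.

tegɔθegenevexeje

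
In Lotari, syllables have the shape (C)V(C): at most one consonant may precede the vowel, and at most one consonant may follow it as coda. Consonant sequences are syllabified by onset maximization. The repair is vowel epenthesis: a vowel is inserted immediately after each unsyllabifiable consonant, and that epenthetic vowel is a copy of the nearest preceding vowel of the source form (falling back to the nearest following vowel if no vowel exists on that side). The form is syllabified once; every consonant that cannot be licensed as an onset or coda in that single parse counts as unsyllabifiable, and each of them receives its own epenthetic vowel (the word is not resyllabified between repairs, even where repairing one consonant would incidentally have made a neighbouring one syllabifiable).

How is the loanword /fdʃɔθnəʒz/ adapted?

Syllabifying with onset maximization leaves /f/, /d/, /z/ stranded (at most one coda consonant is licensed; onsets are limited to one consonant).
Epenthesis after each stranded consonant: /f/ → /fɔ/, /d/ → /dɔ/, /z/ → /zə/.

fɔdɔʃɔθnəʒzə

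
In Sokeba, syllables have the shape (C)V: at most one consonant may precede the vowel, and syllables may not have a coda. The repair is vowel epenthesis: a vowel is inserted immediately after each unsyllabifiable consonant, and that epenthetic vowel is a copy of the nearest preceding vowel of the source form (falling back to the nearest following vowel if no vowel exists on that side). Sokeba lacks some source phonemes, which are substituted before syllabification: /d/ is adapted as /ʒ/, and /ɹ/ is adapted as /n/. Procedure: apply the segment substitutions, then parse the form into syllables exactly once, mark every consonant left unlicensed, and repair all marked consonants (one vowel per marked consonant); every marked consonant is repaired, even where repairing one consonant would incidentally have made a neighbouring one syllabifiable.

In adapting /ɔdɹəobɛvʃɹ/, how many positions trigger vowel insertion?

4

After substitution the input is /ɔʒnəobɛvʃn/.
The unsyllabifiable consonants are /ʒ/, /v/, /ʃ/, /n/; each receives one epenthetic vowel.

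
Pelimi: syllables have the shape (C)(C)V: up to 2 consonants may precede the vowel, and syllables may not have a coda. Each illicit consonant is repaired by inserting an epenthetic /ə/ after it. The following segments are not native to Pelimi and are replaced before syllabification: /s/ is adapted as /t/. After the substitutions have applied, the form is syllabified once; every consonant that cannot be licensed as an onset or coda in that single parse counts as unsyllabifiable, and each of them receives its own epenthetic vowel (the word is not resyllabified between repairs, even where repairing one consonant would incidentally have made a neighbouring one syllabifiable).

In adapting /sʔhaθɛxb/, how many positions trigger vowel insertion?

After substitution the input is /tʔhaθɛxb/.
The unsyllabifiable consonants are /t/, /x/, /b/; each receives one epenthetic vowel.

3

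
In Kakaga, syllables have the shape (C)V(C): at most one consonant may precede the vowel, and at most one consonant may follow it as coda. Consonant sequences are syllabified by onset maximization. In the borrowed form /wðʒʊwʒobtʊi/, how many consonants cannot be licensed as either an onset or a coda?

Syllabifying with onset maximization leaves /w/, /ð/ stranded (at most one coda consonant is licensed; onsets are limited to one consonant).

2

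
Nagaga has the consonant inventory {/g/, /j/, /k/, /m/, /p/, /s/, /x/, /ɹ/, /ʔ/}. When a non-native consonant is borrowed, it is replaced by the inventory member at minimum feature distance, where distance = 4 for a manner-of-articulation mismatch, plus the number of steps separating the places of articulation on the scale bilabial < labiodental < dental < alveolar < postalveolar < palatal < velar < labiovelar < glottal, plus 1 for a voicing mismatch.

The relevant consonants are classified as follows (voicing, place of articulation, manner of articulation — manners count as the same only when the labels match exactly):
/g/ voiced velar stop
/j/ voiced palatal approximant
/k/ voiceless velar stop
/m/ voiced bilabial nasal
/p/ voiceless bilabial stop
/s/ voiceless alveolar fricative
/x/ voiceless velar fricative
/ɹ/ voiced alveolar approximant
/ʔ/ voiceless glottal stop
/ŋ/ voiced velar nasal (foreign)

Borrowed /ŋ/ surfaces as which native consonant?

/g/ is closest: manner differs (nasal→stop, +4), place distance 0 (velar→velar), same voicing; total 4. Next closest is /j/ at distance 5.

g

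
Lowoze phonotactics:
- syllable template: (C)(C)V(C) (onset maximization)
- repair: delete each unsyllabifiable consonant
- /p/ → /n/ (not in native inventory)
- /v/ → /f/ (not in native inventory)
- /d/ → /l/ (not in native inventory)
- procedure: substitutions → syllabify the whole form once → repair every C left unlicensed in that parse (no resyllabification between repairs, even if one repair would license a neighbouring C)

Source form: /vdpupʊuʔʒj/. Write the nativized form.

Substitution: /v/ → /f/, /d/ → /l/, /p/ → /n/, giving /flnunʊuʔʒj/.
Syllabifying with onset maximization leaves /f/, /ʒ/, /j/ stranded (at most one coda consonant is licensed; onsets may contain at most 2 consonants).
Deletion applies to /f/, /ʒ/, /j/.

lnunʊuʔ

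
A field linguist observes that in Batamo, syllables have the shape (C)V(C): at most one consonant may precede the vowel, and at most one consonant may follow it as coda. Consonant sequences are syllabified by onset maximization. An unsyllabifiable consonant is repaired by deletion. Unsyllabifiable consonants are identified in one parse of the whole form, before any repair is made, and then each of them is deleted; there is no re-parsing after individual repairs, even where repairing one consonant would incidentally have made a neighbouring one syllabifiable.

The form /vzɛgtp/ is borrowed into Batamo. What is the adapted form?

zɛg

Under (C)V(C), the unsyllabifiable consonants are /v/, /t/, /p/ (at most one coda consonant is licensed; onsets are limited to one consonant).
Deleting the stranded consonants removes /v/, /t/, /p/.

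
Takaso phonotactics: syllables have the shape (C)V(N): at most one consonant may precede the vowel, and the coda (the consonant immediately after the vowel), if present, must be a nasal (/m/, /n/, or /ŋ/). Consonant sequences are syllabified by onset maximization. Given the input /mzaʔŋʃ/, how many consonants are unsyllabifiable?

4

Under (C)V(N), the unsyllabifiable consonants are /m/, /ʔ/, /ŋ/, /ʃ/ (only a nasal (/m/, /n/, or /ŋ/) is licensed in coda position; onsets are limited to one consonant).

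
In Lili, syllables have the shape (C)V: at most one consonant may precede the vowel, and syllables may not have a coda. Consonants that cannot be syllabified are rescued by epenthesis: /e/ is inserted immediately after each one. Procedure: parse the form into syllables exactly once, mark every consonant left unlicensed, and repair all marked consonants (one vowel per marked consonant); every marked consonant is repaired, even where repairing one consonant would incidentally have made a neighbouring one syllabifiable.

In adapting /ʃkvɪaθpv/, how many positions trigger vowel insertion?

The unsyllabifiable consonants are /ʃ/, /k/, /θ/, /p/, /v/; each receives one epenthetic vowel.

5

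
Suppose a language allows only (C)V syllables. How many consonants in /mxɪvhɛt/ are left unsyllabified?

3

Under (C)V, the unsyllabifiable consonants are /m/, /v/, /t/ (no codas are permitted; onsets are limited to one consonant).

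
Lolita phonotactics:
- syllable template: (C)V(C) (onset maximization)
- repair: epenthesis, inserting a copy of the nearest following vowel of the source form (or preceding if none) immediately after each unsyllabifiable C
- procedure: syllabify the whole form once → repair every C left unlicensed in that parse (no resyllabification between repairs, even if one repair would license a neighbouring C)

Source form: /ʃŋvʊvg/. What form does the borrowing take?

ʃʊŋʊvʊvgʊ

The consonants /ʃ/, /ŋ/, /g/ cannot be parsed into a legal (C)V(C) syllable (at most one coda consonant is licensed; onsets are limited to one consonant).
Each unlicensed consonant becomes the onset of a new syllable: /ʃ/ → /ʃʊ/, /ŋ/ → /ŋʊ/, /g/ → /gʊ/.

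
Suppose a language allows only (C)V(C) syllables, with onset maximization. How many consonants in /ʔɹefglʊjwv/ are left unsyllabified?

4

The consonants /ʔ/, /g/, /w/, /v/ cannot be parsed into a legal (C)V(C) syllable (at most one coda consonant is licensed; onsets are limited to one consonant).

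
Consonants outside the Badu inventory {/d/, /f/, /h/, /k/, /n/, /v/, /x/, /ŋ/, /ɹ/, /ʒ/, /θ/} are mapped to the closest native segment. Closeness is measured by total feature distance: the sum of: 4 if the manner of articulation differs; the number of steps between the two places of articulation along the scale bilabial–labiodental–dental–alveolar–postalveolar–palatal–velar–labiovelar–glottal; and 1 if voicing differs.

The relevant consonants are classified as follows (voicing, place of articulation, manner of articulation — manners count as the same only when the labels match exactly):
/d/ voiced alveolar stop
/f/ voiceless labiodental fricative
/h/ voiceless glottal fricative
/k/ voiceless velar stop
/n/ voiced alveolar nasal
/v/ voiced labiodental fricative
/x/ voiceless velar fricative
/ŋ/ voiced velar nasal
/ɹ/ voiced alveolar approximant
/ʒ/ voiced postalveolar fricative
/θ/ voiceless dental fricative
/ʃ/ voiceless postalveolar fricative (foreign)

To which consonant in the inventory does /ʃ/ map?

/ʒ/ is closest: same manner (fricative), place distance 0 (postalveolar→postalveolar), voicing differs (+1); total 1. Next closest is /x/ at distance 2.

ʒ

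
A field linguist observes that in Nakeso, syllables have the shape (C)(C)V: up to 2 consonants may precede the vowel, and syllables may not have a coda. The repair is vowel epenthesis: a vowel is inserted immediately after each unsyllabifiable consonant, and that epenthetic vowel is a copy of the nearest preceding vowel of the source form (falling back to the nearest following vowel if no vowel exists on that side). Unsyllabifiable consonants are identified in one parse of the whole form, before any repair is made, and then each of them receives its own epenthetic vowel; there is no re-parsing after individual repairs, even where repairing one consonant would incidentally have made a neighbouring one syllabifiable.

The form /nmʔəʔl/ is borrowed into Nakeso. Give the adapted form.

Syllabifying with onset maximization leaves /n/, /ʔ/, /l/ stranded (no codas are permitted; onsets may contain at most 2 consonants).
Each unlicensed consonant becomes the onset of a new syllable: /n/ → /nə/, /ʔ/ → /ʔə/, /l/ → /lə/.

nəmʔəʔələ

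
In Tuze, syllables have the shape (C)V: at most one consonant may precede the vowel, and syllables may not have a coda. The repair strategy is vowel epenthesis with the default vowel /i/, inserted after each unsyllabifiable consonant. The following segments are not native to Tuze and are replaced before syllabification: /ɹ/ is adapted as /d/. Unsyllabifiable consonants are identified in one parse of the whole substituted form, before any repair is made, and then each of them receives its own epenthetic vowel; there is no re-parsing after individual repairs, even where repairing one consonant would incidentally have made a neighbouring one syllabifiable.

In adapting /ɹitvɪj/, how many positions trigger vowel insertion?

After substitution the input is /ditvɪj/.
The unsyllabifiable consonants are /t/, /j/; each receives one epenthetic vowel.

2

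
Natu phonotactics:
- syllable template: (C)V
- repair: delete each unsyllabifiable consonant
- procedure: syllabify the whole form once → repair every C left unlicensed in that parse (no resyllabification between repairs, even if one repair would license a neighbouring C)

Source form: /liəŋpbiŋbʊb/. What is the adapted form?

liəbibʊ

Under (C)V, the unsyllabifiable consonants are /ŋ/, /p/, /ŋ/, /b/ (no codas are permitted; onsets are limited to one consonant).
Deleting the stranded consonants removes /ŋ/, /p/, /ŋ/, /b/.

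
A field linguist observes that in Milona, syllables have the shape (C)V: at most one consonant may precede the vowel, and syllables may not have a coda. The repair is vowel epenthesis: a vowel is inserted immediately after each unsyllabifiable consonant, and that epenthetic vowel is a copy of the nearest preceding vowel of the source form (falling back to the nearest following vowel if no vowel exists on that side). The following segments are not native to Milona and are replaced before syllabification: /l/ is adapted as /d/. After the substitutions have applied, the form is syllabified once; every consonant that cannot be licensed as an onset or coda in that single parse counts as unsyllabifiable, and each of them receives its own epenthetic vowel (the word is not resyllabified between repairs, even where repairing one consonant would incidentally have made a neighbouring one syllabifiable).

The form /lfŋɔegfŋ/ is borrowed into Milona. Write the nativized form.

dɔfɔŋɔegefeŋe

Substitution: /l/ → /d/, giving /dfŋɔegfŋ/.
Syllabifying with onset maximization leaves /d/, /f/, /g/, /f/, /ŋ/ stranded (no codas are permitted; onsets are limited to one consonant).
Inserting the epenthetic vowel yields /d/ → /dɔ/, /f/ → /fɔ/, /g/ → /ge/, /f/ → /fe/, /ŋ/ → /ŋe/.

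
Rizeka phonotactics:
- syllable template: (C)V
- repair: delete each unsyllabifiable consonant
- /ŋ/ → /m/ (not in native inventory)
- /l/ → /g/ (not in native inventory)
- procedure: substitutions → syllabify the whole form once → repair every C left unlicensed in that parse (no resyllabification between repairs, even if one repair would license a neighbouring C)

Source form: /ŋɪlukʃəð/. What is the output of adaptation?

mɪguʃə

Substitution: /ŋ/ → /m/, /l/ → /g/, giving /mɪgukʃəð/.
Under (C)V, the unsyllabifiable consonants are /k/, /ð/ (no codas are permitted; onsets are limited to one consonant).
Deleting the stranded consonants removes /k/, /ð/.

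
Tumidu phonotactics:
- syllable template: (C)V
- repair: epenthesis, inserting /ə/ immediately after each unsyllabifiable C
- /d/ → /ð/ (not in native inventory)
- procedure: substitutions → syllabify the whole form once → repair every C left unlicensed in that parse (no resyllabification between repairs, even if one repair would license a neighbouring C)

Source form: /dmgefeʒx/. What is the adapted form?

Substitution: /d/ → /ð/, giving /ðmgefeʒx/.
The consonants /ð/, /m/, /ʒ/, /x/ cannot be parsed into a legal (C)V syllable (no codas are permitted; onsets are limited to one consonant).
Each unlicensed consonant becomes the onset of a new syllable: /ð/ → /ðə/, /m/ → /mə/, /ʒ/ → /ʒə/, /x/ → /xə/.

ðəməgefeʒəxə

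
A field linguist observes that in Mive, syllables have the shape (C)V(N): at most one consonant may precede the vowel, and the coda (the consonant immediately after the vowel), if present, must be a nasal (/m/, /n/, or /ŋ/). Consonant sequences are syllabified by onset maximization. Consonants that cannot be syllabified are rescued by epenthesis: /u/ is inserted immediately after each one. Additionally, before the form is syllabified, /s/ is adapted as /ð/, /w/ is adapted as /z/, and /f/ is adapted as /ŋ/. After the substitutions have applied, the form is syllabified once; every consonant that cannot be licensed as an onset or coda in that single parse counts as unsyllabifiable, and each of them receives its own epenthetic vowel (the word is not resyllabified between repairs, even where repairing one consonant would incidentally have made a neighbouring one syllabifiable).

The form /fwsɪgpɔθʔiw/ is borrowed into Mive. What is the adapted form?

Substitution: /f/ → /ŋ/, /w/ → /z/, /s/ → /ð/, giving /ŋzðɪgpɔθʔiz/.
The consonants /ŋ/, /z/, /g/, /θ/, /z/ cannot be parsed into a legal (C)V(N) syllable (only a nasal (/m/, /n/, or /ŋ/) is licensed in coda position; onsets are limited to one consonant).
Epenthesis after each stranded consonant: /ŋ/ → /ŋu/, /z/ → /zu/, /g/ → /gu/, /θ/ → /θu/, /z/ → /zu/.

ŋuzuðɪgupɔθuʔizu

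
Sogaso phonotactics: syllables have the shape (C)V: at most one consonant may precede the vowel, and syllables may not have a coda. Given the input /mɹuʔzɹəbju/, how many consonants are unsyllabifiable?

4

Under (C)V, the unsyllabifiable consonants are /m/, /ʔ/, /z/, /b/ (no codas are permitted; onsets are limited to one consonant).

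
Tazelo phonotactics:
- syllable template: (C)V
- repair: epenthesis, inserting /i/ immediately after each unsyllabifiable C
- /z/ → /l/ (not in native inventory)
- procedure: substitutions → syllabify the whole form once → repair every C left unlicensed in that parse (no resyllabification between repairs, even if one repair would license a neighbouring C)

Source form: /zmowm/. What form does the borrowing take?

Substitution: /z/ → /l/, giving /lmowm/.
Syllabifying with onset maximization leaves /l/, /w/, /m/ stranded (no codas are permitted; onsets are limited to one consonant).
Inserting the epenthetic vowel yields /l/ → /li/, /w/ → /wi/, /m/ → /mi/.

limowimi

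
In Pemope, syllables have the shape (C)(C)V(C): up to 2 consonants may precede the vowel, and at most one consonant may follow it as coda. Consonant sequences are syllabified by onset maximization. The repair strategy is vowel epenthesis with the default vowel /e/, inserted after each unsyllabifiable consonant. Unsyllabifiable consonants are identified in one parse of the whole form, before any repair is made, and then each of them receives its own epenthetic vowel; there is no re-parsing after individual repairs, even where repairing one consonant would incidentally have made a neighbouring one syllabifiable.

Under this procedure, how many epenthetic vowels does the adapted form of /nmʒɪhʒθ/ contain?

The unsyllabifiable consonants are /n/, /ʒ/, /θ/; each receives one epenthetic vowel.

3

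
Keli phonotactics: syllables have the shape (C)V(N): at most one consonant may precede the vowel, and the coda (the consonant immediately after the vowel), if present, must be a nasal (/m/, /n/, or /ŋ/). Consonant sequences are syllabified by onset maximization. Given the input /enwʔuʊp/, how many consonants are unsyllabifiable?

Syllabifying with onset maximization leaves /w/, /p/ stranded (only a nasal (/m/, /n/, or /ŋ/) is licensed in coda position; onsets are limited to one consonant).

2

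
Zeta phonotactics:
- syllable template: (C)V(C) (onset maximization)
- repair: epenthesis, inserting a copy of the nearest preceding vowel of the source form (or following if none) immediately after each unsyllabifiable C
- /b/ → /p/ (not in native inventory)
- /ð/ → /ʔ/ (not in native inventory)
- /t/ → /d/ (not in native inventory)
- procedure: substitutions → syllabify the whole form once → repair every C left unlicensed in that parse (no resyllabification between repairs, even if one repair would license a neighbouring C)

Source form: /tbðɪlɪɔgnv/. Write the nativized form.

Substitution: /t/ → /d/, /b/ → /p/, /ð/ → /ʔ/, giving /dpʔɪlɪɔgnv/.
The consonants /d/, /p/, /n/, /v/ cannot be parsed into a legal (C)V(C) syllable (at most one coda consonant is licensed; onsets are limited to one consonant).
Epenthesis after each stranded consonant: /d/ → /dɪ/, /p/ → /pɪ/, /n/ → /nɔ/, /v/ → /vɔ/.

dɪpɪʔɪlɪɔgnɔvɔ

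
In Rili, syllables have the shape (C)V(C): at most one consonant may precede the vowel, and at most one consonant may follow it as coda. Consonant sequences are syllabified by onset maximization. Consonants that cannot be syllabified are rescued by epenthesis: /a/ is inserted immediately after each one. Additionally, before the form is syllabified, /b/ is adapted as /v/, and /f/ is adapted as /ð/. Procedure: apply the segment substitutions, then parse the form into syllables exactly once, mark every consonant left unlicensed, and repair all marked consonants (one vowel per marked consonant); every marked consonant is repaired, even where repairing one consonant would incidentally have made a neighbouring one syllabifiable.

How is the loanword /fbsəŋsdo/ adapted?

ðavasəŋsado

Substitution: /f/ → /ð/, /b/ → /v/, giving /ðvsəŋsdo/.
Under (C)V(C), the unsyllabifiable consonants are /ð/, /v/, /s/ (at most one coda consonant is licensed; onsets are limited to one consonant).
Epenthesis after each stranded consonant: /ð/ → /ða/, /v/ → /va/, /s/ → /sa/.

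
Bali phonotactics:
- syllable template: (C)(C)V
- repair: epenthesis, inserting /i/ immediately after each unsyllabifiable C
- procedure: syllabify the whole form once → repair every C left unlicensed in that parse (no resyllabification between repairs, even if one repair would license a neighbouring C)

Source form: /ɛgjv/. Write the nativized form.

Under (C)(C)V, the unsyllabifiable consonants are /g/, /j/, /v/ (no codas are permitted; onsets may contain at most 2 consonants).
Inserting the epenthetic vowel yields /g/ → /gi/, /j/ → /ji/, /v/ → /vi/.

ɛgijivi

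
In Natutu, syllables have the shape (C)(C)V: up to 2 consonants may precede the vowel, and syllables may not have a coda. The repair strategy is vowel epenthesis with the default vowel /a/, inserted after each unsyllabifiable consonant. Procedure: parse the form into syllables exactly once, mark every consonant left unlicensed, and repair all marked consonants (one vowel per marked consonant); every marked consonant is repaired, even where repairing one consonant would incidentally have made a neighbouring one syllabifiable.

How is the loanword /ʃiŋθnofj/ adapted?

Under (C)(C)V, the unsyllabifiable consonants are /ŋ/, /f/, /j/ (no codas are permitted; onsets may contain at most 2 consonants).
Inserting the epenthetic vowel yields /ŋ/ → /ŋa/, /f/ → /fa/, /j/ → /ja/.

ʃiŋaθnofaja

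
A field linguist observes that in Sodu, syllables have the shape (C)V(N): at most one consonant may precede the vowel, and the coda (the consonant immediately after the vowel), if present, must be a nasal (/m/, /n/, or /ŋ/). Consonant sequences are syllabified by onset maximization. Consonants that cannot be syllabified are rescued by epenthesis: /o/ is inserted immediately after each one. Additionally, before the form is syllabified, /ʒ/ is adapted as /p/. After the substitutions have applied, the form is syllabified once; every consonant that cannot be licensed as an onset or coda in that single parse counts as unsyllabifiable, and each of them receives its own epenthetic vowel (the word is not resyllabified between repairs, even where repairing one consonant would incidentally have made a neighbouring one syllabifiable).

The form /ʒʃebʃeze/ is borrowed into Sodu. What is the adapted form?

Substitution: /ʒ/ → /p/, giving /pʃebʃeze/.
The consonants /p/, /b/ cannot be parsed into a legal (C)V(N) syllable (only a nasal (/m/, /n/, or /ŋ/) is licensed in coda position; onsets are limited to one consonant).
Inserting the epenthetic vowel yields /p/ → /po/, /b/ → /bo/.

poʃeboʃeze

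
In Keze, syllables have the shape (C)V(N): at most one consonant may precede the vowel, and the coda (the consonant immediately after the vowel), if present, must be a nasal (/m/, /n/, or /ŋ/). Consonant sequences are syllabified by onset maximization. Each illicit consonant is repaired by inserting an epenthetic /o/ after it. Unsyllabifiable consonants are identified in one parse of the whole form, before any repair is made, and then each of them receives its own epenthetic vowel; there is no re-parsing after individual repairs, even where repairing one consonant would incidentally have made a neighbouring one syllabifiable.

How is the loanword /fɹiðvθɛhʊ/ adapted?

foɹiðovoθɛhʊ

Under (C)V(N), the unsyllabifiable consonants are /f/, /ð/, /v/ (only a nasal (/m/, /n/, or /ŋ/) is licensed in coda position; onsets are limited to one consonant).
Each unlicensed consonant becomes the onset of a new syllable: /f/ → /fo/, /ð/ → /ðo/, /v/ → /vo/.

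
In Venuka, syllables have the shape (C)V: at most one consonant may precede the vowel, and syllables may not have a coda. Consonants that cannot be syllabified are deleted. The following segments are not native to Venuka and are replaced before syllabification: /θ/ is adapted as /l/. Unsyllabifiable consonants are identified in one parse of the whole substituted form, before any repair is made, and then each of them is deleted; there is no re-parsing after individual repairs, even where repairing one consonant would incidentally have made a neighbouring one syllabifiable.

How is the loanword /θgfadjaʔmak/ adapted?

Substitution: /θ/ → /l/, giving /lgfadjaʔmak/.
The consonants /l/, /g/, /d/, /ʔ/, /k/ cannot be parsed into a legal (C)V syllable (no codas are permitted; onsets are limited to one consonant).
Each unlicensed consonant is deleted: /l/, /g/, /d/, /ʔ/, /k/.

fajama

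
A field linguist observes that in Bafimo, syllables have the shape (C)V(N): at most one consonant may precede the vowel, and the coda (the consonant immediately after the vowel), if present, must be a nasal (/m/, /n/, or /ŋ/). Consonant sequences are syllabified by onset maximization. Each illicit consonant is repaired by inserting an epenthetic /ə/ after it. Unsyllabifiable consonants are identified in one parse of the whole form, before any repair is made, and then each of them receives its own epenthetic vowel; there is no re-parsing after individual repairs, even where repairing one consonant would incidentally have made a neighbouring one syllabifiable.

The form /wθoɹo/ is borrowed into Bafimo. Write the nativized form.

wəθoɹo

Syllabifying with onset maximization leaves /w/ stranded (only a nasal (/m/, /n/, or /ŋ/) is licensed in coda position; onsets are limited to one consonant).
Inserting the epenthetic vowel yields /w/ → /wə/.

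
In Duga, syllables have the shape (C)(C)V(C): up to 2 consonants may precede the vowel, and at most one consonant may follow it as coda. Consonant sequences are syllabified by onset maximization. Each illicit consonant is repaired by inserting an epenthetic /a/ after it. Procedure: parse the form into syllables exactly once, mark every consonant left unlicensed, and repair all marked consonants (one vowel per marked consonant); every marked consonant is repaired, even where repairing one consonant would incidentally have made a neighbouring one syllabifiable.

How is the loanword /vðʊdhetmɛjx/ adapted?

Under (C)(C)V(C), the unsyllabifiable consonants are /x/ (at most one coda consonant is licensed; onsets may contain at most 2 consonants).
Inserting the epenthetic vowel yields /x/ → /xa/.

vðʊdhetmɛjxa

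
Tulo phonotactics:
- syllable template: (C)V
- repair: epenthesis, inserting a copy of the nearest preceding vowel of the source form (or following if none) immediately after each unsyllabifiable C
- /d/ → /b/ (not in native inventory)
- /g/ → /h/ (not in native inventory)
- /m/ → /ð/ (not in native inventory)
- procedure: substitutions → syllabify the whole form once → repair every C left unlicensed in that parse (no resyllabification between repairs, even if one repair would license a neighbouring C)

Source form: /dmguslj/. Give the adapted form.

buðuhusuluju

Substitution: /d/ → /b/, /m/ → /ð/, /g/ → /h/, giving /bðhuslj/.
The consonants /b/, /ð/, /s/, /l/, /j/ cannot be parsed into a legal (C)V syllable (no codas are permitted; onsets are limited to one consonant).
Epenthesis after each stranded consonant: /b/ → /bu/, /ð/ → /ðu/, /s/ → /su/, /l/ → /lu/, /j/ → /ju/.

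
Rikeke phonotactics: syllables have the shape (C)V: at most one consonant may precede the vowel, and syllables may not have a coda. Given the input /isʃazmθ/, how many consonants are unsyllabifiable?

Under (C)V, the unsyllabifiable consonants are /s/, /z/, /m/, /θ/ (no codas are permitted; onsets are limited to one consonant).

4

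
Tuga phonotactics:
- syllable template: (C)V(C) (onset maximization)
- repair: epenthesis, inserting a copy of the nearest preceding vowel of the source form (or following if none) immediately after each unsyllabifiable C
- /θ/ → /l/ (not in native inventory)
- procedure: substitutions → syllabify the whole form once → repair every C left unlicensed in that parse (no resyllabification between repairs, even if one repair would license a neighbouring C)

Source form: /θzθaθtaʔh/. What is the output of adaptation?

Substitution: /θ/ → /l/, giving /lzlaltaʔh/.
Syllabifying with onset maximization leaves /l/, /z/, /h/ stranded (at most one coda consonant is licensed; onsets are limited to one consonant).
Each unlicensed consonant becomes the onset of a new syllable: /l/ → /la/, /z/ → /za/, /h/ → /ha/.

lazalaltaʔha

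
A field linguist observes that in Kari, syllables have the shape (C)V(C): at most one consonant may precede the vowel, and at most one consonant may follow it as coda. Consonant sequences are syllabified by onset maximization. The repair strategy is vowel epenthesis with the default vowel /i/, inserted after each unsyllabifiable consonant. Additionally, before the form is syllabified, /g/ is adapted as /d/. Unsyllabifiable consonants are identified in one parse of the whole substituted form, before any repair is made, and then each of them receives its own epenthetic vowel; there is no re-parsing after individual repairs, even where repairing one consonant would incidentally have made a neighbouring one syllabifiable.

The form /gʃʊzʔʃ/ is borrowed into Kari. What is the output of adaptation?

diʃʊzʔiʃi

Substitution: /g/ → /d/, giving /dʃʊzʔʃ/.
Under (C)V(C), the unsyllabifiable consonants are /d/, /ʔ/, /ʃ/ (at most one coda consonant is licensed; onsets are limited to one consonant).
Epenthesis after each stranded consonant: /d/ → /di/, /ʔ/ → /ʔi/, /ʃ/ → /ʃi/.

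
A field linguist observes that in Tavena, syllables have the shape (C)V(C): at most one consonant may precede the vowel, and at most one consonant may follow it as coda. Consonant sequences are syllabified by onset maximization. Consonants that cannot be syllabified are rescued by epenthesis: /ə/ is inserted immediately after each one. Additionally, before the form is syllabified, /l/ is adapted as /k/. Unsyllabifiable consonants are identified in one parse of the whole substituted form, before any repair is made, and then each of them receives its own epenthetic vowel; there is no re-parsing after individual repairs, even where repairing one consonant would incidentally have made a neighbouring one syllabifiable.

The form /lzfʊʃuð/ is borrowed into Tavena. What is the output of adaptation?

Substitution: /l/ → /k/, giving /kzfʊʃuð/.
The consonants /k/, /z/ cannot be parsed into a legal (C)V(C) syllable (at most one coda consonant is licensed; onsets are limited to one consonant).
Each unlicensed consonant becomes the onset of a new syllable: /k/ → /kə/, /z/ → /zə/.

kəzəfʊʃuð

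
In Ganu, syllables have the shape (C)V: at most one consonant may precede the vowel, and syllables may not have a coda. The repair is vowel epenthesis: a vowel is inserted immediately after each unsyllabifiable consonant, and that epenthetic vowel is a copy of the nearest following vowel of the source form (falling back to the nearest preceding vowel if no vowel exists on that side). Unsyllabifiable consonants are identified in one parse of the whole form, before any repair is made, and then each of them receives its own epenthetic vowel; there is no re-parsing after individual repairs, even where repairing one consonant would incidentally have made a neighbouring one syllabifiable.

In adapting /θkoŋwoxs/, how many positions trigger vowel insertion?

The unsyllabifiable consonants are /θ/, /ŋ/, /x/, /s/; each receives one epenthetic vowel.

4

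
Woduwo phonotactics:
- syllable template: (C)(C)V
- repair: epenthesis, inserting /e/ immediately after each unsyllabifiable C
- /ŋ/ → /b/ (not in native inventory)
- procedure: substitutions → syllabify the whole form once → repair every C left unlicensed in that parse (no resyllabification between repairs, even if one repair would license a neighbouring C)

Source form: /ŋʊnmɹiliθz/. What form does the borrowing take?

bʊnemɹiliθeze

Substitution: /ŋ/ → /b/, giving /bʊnmɹiliθz/.
Under (C)(C)V, the unsyllabifiable consonants are /n/, /θ/, /z/ (no codas are permitted; onsets may contain at most 2 consonants).
Inserting the epenthetic vowel yields /n/ → /ne/, /θ/ → /θe/, /z/ → /ze/.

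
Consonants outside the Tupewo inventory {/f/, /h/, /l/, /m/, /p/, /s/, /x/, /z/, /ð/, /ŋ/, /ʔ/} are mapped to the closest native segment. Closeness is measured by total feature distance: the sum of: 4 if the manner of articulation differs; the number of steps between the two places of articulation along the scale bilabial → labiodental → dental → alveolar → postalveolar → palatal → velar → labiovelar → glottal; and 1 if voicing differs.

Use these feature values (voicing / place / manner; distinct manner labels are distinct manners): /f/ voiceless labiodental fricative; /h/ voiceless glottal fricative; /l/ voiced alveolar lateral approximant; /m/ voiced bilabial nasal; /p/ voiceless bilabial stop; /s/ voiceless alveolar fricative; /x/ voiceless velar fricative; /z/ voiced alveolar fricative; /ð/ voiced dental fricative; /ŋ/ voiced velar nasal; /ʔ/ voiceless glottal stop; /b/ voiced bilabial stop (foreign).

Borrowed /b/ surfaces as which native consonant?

p

/p/ is closest: same manner (stop), place distance 0 (bilabial→bilabial), voicing differs (+1); total 1. Next closest is /m/ at distance 4.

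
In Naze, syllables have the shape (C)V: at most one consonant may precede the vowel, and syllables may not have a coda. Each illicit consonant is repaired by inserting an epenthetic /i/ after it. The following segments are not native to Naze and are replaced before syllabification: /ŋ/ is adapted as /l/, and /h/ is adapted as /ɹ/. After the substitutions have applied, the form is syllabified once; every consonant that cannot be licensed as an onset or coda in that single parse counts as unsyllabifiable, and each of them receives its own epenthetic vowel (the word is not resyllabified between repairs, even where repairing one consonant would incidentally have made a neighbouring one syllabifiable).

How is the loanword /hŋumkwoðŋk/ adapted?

ɹilumikiwoðiliki

Substitution: /h/ → /ɹ/, /ŋ/ → /l/, giving /ɹlumkwoðlk/.
Syllabifying with onset maximization leaves /ɹ/, /m/, /k/, /ð/, /l/, /k/ stranded (no codas are permitted; onsets are limited to one consonant).
Each unlicensed consonant becomes the onset of a new syllable: /ɹ/ → /ɹi/, /m/ → /mi/, /k/ → /ki/, /ð/ → /ði/, /l/ → /li/, /k/ → /ki/.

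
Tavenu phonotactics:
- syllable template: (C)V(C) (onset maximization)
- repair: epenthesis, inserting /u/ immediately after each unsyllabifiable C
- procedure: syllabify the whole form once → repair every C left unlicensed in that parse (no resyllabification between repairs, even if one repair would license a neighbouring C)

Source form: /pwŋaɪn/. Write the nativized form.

puwuŋaɪn

The consonants /p/, /w/ cannot be parsed into a legal (C)V(C) syllable (at most one coda consonant is licensed; onsets are limited to one consonant).
Each unlicensed consonant becomes the onset of a new syllable: /p/ → /pu/, /w/ → /wu/.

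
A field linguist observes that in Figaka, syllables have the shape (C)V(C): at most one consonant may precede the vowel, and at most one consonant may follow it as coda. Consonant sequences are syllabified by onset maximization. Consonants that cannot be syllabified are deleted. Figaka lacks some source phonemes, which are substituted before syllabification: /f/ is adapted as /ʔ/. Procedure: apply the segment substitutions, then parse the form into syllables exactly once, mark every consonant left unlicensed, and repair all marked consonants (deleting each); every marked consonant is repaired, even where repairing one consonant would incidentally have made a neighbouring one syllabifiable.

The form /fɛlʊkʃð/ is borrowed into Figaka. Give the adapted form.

Substitution: /f/ → /ʔ/, giving /ʔɛlʊkʃð/.
The consonants /ʃ/, /ð/ cannot be parsed into a legal (C)V(C) syllable (at most one coda consonant is licensed; onsets are limited to one consonant).
Deleting the stranded consonants removes /ʃ/, /ð/.

ʔɛlʊk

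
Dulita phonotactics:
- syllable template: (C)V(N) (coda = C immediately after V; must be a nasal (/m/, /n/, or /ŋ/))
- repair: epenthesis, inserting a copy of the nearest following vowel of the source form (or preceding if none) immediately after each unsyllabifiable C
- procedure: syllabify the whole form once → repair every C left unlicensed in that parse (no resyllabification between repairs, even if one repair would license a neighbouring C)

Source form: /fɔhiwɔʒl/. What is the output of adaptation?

fɔhiwɔʒɔlɔ

Syllabifying with onset maximization leaves /ʒ/, /l/ stranded (only a nasal (/m/, /n/, or /ŋ/) is licensed in coda position; onsets are limited to one consonant).
Each unlicensed consonant becomes the onset of a new syllable: /ʒ/ → /ʒɔ/, /l/ → /lɔ/.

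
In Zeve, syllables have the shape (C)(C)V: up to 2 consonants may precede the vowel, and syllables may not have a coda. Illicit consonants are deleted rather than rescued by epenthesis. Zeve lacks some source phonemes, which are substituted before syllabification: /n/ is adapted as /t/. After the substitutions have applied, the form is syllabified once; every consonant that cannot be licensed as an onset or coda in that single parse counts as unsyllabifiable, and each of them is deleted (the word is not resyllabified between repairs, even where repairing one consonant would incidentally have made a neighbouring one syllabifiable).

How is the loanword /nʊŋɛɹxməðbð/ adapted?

Substitution: /n/ → /t/, giving /tʊŋɛɹxməðbð/.
Under (C)(C)V, the unsyllabifiable consonants are /ɹ/, /ð/, /b/, /ð/ (no codas are permitted; onsets may contain at most 2 consonants).
Deletion applies to /ɹ/, /ð/, /b/, /ð/.

tʊŋɛxmə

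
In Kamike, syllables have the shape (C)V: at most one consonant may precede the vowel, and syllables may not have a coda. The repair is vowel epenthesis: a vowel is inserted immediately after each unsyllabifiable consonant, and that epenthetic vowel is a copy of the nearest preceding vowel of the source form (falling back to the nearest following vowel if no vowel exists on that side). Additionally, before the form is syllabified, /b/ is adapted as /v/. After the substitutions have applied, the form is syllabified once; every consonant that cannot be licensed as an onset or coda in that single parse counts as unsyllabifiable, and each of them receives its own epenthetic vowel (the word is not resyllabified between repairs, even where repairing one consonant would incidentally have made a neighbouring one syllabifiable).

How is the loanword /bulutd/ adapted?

Substitution: /b/ → /v/, giving /vulutd/.
Under (C)V, the unsyllabifiable consonants are /t/, /d/ (no codas are permitted; onsets are limited to one consonant).
Inserting the epenthetic vowel yields /t/ → /tu/, /d/ → /du/.

vulutudu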